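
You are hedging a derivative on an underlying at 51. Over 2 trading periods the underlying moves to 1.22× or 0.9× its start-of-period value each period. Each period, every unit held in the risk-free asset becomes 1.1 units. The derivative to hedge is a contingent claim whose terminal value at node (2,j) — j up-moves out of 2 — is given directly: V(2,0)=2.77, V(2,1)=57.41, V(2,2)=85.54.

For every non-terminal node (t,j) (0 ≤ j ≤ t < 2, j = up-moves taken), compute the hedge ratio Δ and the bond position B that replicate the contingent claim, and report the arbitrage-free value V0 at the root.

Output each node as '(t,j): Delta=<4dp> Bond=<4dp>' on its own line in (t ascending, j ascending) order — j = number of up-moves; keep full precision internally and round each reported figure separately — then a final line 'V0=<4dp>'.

Since d<R<u, set p* = (R−d)/(u−d) = 0.6250; price each node as the discounted p*-expectation of its children.
Terminal payoffs: V(2,0)=2.7700, V(2,1)=57.4100, V(2,2)=85.5400
Node (1,0) S=45.9000: V=(p*·57.4100+(1−p*)·2.7700)/1.1=33.5636; Δ=(57.4100−2.7700)/(55.9980−41.3100)=3.7200; B=V−Δ·S=-137.1864
Node (1,1) S=62.2200: V=(p*·85.5400+(1−p*)·57.4100)/1.1=68.1739; Δ=(85.5400−57.4100)/(75.9084−55.9980)=1.4128; B=V−Δ·S=-19.7324
Node (0,0) S=51.0000: V=(p*·68.1739+(1−p*)·33.5636)/1.1=50.1773; Δ=(68.1739−33.5636)/(62.2200−45.9000)=2.1207; B=V−Δ·S=-57.9797
Check: Δ(0,0)·S0 + B(0,0) = 50.1773 = V0.

(0,0): Delta=2.1207 Bond=-57.9797
(1,0): Delta=3.7200 Bond=-137.1864
(1,1): Delta=1.4128 Bond=-19.7324
V0=50.1773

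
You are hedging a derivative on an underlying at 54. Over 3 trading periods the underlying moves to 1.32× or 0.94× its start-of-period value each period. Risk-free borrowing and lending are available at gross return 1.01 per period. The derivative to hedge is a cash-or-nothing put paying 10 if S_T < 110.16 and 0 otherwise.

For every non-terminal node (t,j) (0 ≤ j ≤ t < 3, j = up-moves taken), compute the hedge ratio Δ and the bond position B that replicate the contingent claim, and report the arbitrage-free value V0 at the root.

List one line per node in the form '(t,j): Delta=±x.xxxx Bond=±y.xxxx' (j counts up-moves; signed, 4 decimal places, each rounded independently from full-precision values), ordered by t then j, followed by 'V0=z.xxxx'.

Since d<R<u, set p* = (R−d)/(u−d) = 0.1842; price each node as the discounted p*-expectation of its children.
Terminal payoffs: V(3,0)=10.0000, V(3,1)=10.0000, V(3,2)=10.0000, V(3,3)=0.0000
  t=2,j=0: stock 47.7144 → up 62.9830 (V=10.0000), down 44.8515 (V=10.0000). Price 9.9010; hedge Δ=0.0000, bond B=9.9010.
  t=2,j=1: stock 67.0032 → up 88.4442 (V=10.0000), down 62.9830 (V=10.0000). Price 9.9010; hedge Δ=0.0000, bond B=9.9010.
  t=2,j=2: stock 94.0896 → up 124.1983 (V=0.0000), down 88.4442 (V=10.0000). Price 8.0771; hedge Δ=-0.2797, bond B=34.3929.
  t=1,j=0: stock 50.7600 → up 67.0032 (V=9.9010), down 47.7144 (V=9.9010). Price 9.8030; hedge Δ=0.0000, bond B=9.8030.
  t=1,j=1: stock 71.2800 → up 94.0896 (V=8.0771), down 67.0032 (V=9.9010). Price 9.4703; hedge Δ=-0.0673, bond B=14.2700.
  t=0,j=0: stock 54.0000 → up 71.2800 (V=9.4703), down 50.7600 (V=9.8030). Price 9.6452; hedge Δ=-0.0162, bond B=10.5206.
Root portfolio cost Δ·54+B reproduces V0=9.6452.

(0,0): Delta=-0.0162 Bond=10.5206
(1,0): Delta=0.0000 Bond=9.8030
(1,1): Delta=-0.0673 Bond=14.2700
(2,0): Delta=0.0000 Bond=9.9010
(2,1): Delta=0.0000 Bond=9.9010
(2,2): Delta=-0.2797 Bond=34.3929
V0=9.6452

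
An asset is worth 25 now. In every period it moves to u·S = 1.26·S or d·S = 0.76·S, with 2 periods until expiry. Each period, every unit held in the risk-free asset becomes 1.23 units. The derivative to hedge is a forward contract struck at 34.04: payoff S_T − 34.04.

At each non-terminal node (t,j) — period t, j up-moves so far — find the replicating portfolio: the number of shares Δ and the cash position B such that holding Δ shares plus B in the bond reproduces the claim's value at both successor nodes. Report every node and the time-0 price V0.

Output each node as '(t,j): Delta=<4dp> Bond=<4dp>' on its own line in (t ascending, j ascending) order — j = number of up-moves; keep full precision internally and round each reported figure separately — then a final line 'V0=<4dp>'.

(0,0): Delta=1.0000 Bond=-22.4998
(1,0): Delta=1.0000 Bond=-27.6748
(1,1): Delta=1.0000 Bond=-27.6748
V0=2.5002

Risk-neutral probability p* = (R−d)/(u−d) = (1.23−0.76)/(1.26−0.76) = 0.9400.
At expiry t=2: V(2,0)=-19.6000, V(2,1)=-10.1000, V(2,2)=5.6500
Node (1,0) S=19.0000: V=(p*·-10.1000+(1−p*)·-19.6000)/1.23=-8.6748; Δ=(-10.1000−-19.6000)/(23.9400−14.4400)=1.0000; B=V−Δ·S=-27.6748
Node (1,1) S=31.5000: V=(p*·5.6500+(1−p*)·-10.1000)/1.23=3.8252; Δ=(5.6500−-10.1000)/(39.6900−23.9400)=1.0000; B=V−Δ·S=-27.6748
Node (0,0) S=25.0000: V=(p*·3.8252+(1−p*)·-8.6748)/1.23=2.5002; Δ=(3.8252−-8.6748)/(31.5000−19.0000)=1.0000; B=V−Δ·S=-22.4998
Check: Δ(0,0)·S0 + B(0,0) = 2.5002 = V0.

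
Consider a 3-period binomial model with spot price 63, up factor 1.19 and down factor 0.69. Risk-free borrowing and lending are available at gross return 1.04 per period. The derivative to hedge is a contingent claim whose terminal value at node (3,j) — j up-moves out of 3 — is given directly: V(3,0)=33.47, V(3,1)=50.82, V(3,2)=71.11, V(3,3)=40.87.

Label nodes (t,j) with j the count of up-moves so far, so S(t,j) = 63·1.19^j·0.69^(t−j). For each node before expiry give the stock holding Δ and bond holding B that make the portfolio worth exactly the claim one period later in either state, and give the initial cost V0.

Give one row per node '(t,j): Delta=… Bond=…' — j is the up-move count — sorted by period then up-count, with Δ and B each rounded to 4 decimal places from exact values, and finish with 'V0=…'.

(0,0): Delta=-0.1390 Bond=58.4372
(1,0): Delta=0.8586 Bond=17.4112
(1,1): Delta=-0.3868 Bond=79.3591
(2,0): Delta=1.1569 Bond=9.1606
(2,1): Delta=0.7845 Bond=21.9421
(2,2): Delta=-0.6779 Bond=108.5012
V0=49.6830

Since d<R<u, set p* = (R−d)/(u−d) = 0.7000; price each node as the discounted p*-expectation of its children.
At expiry t=3: V(3,0)=33.4700, V(3,1)=50.8200, V(3,2)=71.1100, V(3,3)=40.8700
  t=2,j=0: stock 29.9943 → up 35.6932 (V=50.8200), down 20.6961 (V=33.4700). Price 43.8606; hedge Δ=1.1569, bond B=9.1606.
  t=2,j=1: stock 51.7293 → up 61.5579 (V=71.1100), down 35.6932 (V=50.8200). Price 62.5221; hedge Δ=0.7845, bond B=21.9421.
  t=2,j=2: stock 89.2143 → up 106.1650 (V=40.8700), down 61.5579 (V=71.1100). Price 48.0212; hedge Δ=-0.6779, bond B=108.5012.
  t=1,j=0: stock 43.4700 → up 51.7293 (V=62.5221), down 29.9943 (V=43.8606). Price 54.7343; hedge Δ=0.8586, bond B=17.4112.
  t=1,j=1: stock 74.9700 → up 89.2143 (V=48.0212), down 51.7293 (V=62.5221). Price 50.3572; hedge Δ=-0.3868, bond B=79.3591.
  t=0,j=0: stock 63.0000 → up 74.9700 (V=50.3572), down 43.4700 (V=54.7343). Price 49.6830; hedge Δ=-0.1390, bond B=58.4372.
Check: Δ(0,0)·S0 + B(0,0) = 49.6830 = V0.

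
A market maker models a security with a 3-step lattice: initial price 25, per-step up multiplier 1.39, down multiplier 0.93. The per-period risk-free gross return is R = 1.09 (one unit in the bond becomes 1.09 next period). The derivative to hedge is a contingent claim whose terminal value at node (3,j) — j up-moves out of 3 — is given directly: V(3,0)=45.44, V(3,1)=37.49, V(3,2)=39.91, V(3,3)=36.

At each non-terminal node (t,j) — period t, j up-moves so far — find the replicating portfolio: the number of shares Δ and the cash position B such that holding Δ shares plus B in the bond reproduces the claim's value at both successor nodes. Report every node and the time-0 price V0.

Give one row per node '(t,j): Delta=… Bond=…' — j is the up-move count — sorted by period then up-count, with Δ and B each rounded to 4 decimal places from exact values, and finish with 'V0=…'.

Risk-neutral probability p* = (R−d)/(u−d) = (1.09−0.93)/(1.39−0.93) = 0.3478.
Terminal payoffs: V(3,0)=45.4400, V(3,1)=37.4900, V(3,2)=39.9100, V(3,3)=36.0000
Node (2,0) S=21.6225: V=(p*·37.4900+(1−p*)·45.4400)/1.09=39.1512; Δ=(37.4900−45.4400)/(30.0553−20.1089)=-0.7993; B=V−Δ·S=56.4338
Node (2,1) S=32.3175: V=(p*·39.9100+(1−p*)·37.4900)/1.09=35.1667; Δ=(39.9100−37.4900)/(44.9213−30.0553)=0.1628; B=V−Δ·S=29.9059
Node (2,2) S=48.3025: V=(p*·36.0000+(1−p*)·39.9100)/1.09=35.3670; Δ=(36.0000−39.9100)/(67.1405−44.9213)=-0.1760; B=V−Δ·S=43.8670
Node (1,0) S=23.2500: V=(p*·35.1667+(1−p*)·39.1512)/1.09=34.6470; Δ=(35.1667−39.1512)/(32.3175−21.6225)=-0.3726; B=V−Δ·S=43.3089
Node (1,1) S=34.7500: V=(p*·35.3670+(1−p*)·35.1667)/1.09=32.3270; Δ=(35.3670−35.1667)/(48.3025−32.3175)=0.0125; B=V−Δ·S=31.8917
Node (0,0) S=25.0000: V=(p*·32.3270+(1−p*)·34.6470)/1.09=31.0459; Δ=(32.3270−34.6470)/(34.7500−23.2500)=-0.2017; B=V−Δ·S=36.0896
Each (Δ,B) replicates both successor values, so the strategy is self-financing and V0 is arbitrage-free.

(0,0): Delta=-0.2017 Bond=36.0896
(1,0): Delta=-0.3726 Bond=43.3089
(1,1): Delta=0.0125 Bond=31.8917
(2,0): Delta=-0.7993 Bond=56.4338
(2,1): Delta=0.1628 Bond=29.9059
(2,2): Delta=-0.1760 Bond=43.8670
V0=31.0459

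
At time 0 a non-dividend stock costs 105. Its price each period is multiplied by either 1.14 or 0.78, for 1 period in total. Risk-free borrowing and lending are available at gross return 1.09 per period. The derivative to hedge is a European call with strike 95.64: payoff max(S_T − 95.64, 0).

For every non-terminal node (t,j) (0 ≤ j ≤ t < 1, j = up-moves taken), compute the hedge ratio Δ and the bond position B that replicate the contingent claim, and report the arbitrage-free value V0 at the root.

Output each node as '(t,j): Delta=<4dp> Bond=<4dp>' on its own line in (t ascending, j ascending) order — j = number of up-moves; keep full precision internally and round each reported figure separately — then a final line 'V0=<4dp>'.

(0,0): Delta=0.6365 Bond=-47.8257
V0=19.0076

The replicating-portfolio and risk-neutral prices coincide; use p* = (1.09−0.78)/(1.14−0.78) = 0.8611 for the latter.
Terminal payoffs: V(1,0)=0.0000, V(1,1)=24.0600
(0,0): S=105.0000. Δ = (V_up−V_dn)/(S_up−S_dn) = (24.0600−0.0000)/(119.7000−81.9000) = 0.6365. V = [p*·24.0600 + (1−p*)·0.0000]/1.09 = 19.0076. B = V − Δ·S = -47.8257.
Root portfolio cost Δ·105+B reproduces V0=19.0076.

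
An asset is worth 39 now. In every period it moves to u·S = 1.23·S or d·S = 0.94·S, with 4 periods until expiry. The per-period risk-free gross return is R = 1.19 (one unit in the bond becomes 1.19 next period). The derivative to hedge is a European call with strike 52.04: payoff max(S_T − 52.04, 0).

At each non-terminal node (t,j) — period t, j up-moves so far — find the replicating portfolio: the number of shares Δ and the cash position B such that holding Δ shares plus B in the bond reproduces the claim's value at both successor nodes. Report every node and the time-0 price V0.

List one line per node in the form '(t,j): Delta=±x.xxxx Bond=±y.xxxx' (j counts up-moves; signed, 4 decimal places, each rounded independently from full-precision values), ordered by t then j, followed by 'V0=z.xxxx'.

Under the risk-neutral measure, an up-move has probability p* = (R−d)/(u−d) = 0.8621 and values discount at R = 1.19.
At expiry t=4: V(4,0)=0.0000, V(4,1)=0.0000, V(4,2)=0.0951, V(4,3)=16.1794, V(4,4)=37.2258
(3,0): S=32.3928. Δ = (V_up−V_dn)/(S_up−S_dn) = (0.0000−0.0000)/(39.8431−30.4492) = 0.0000. V = [p*·0.0000 + (1−p*)·0.0000]/1.19 = 0.0000. B = V − Δ·S = 0.0000.
(3,1): S=42.3863. Δ = (V_up−V_dn)/(S_up−S_dn) = (0.0951−0.0000)/(52.1351−39.8431) = 0.0077. V = [p*·0.0951 + (1−p*)·0.0000]/1.19 = 0.0689. B = V − Δ·S = -0.2591.
(3,2): S=55.4629. Δ = (V_up−V_dn)/(S_up−S_dn) = (16.1794−0.0951)/(68.2194−52.1351) = 1.0000. V = [p*·16.1794 + (1−p*)·0.0951]/1.19 = 11.7318. B = V − Δ·S = -43.7311.
(3,3): S=72.5738. Δ = (V_up−V_dn)/(S_up−S_dn) = (37.2258−16.1794)/(89.2658−68.2194) = 1.0000. V = [p*·37.2258 + (1−p*)·16.1794]/1.19 = 28.8427. B = V − Δ·S = -43.7311.
(2,0): S=34.4604. Δ = (V_up−V_dn)/(S_up−S_dn) = (0.0689−0.0000)/(42.3863−32.3928) = 0.0069. V = [p*·0.0689 + (1−p*)·0.0000]/1.19 = 0.0499. B = V − Δ·S = -0.1877.
(2,1): S=45.0918. Δ = (V_up−V_dn)/(S_up−S_dn) = (11.7318−0.0689)/(55.4629−42.3863) = 0.8919. V = [p*·11.7318 + (1−p*)·0.0689]/1.19 = 8.5068. B = V − Δ·S = -31.7101.
(2,2): S=59.0031. Δ = (V_up−V_dn)/(S_up−S_dn) = (28.8427−11.7318)/(72.5738−55.4629) = 1.0000. V = [p*·28.8427 + (1−p*)·11.7318]/1.19 = 22.2543. B = V − Δ·S = -36.7488.
(1,0): S=36.6600. Δ = (V_up−V_dn)/(S_up−S_dn) = (8.5068−0.0499)/(45.0918−34.4604) = 0.7955. V = [p*·8.5068 + (1−p*)·0.0499]/1.19 = 6.1684. B = V − Δ·S = -22.9934.
(1,1): S=47.9700. Δ = (V_up−V_dn)/(S_up−S_dn) = (22.2543−8.5068)/(59.0031−45.0918) = 0.9882. V = [p*·22.2543 + (1−p*)·8.5068]/1.19 = 17.1076. B = V − Δ·S = -30.2973.
(0,0): S=39.0000. Δ = (V_up−V_dn)/(S_up−S_dn) = (17.1076−6.1684)/(47.9700−36.6600) = 0.9672. V = [p*·17.1076 + (1−p*)·6.1684]/1.19 = 13.1082. B = V − Δ·S = -24.6133.
Self-financing check: at every node Δ·S+B equals the discounted successor values.

(0,0): Delta=0.9672 Bond=-24.6133
(1,0): Delta=0.7955 Bond=-22.9934
(1,1): Delta=0.9882 Bond=-30.2973
(2,0): Delta=0.0069 Bond=-0.1877
(2,1): Delta=0.8919 Bond=-31.7101
(2,2): Delta=1.0000 Bond=-36.7488
(3,0): Delta=0.0000 Bond=0.0000
(3,1): Delta=0.0077 Bond=-0.2591
(3,2): Delta=1.0000 Bond=-43.7311
(3,3): Delta=1.0000 Bond=-43.7311
V0=13.1082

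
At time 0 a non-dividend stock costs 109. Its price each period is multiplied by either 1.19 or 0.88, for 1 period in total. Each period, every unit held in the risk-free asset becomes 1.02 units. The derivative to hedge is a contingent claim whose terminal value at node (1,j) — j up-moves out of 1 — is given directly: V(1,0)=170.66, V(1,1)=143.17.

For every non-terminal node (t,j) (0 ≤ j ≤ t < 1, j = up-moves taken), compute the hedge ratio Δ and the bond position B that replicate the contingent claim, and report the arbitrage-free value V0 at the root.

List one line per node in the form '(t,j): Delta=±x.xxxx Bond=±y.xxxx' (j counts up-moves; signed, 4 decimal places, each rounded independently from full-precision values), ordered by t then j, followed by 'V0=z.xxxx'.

No-arbitrage ⇒ martingale measure with p* = (R−d)/(u−d) = 0.4516.
At expiry t=1: V(1,0)=170.6600, V(1,1)=143.1700
(0,0): S=109.0000. Δ = (V_up−V_dn)/(S_up−S_dn) = (143.1700−170.6600)/(129.7100−95.9200) = -0.8136. V = [p*·143.1700 + (1−p*)·170.6600]/1.02 = 155.1423. B = V − Δ·S = 243.8197.
Self-financing check: at every node Δ·S+B equals the discounted successor values.

(0,0): Delta=-0.8136 Bond=243.8197
V0=155.1423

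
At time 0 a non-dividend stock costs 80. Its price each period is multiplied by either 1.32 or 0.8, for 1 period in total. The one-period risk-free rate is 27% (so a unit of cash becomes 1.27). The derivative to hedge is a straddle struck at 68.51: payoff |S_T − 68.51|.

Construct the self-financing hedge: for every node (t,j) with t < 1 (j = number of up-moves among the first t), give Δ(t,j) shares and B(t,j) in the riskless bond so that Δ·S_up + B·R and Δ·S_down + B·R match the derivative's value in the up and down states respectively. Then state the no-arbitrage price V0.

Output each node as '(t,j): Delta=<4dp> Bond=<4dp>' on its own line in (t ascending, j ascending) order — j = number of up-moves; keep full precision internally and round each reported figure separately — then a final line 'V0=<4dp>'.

The replicating-portfolio and risk-neutral prices coincide; use p* = (1.27−0.8)/(1.32−0.8) = 0.9038 for the latter.
Terminal values V(1,·): V(1,0)=4.5100, V(1,1)=37.0900
  t=0,j=0: stock 80.0000 → up 105.6000 (V=37.0900), down 64.0000 (V=4.5100). Price 26.7380; hedge Δ=0.7832, bond B=-35.9158.
Each (Δ,B) replicates both successor values, so the strategy is self-financing and V0 is arbitrage-free.

(0,0): Delta=0.7832 Bond=-35.9158
V0=26.7380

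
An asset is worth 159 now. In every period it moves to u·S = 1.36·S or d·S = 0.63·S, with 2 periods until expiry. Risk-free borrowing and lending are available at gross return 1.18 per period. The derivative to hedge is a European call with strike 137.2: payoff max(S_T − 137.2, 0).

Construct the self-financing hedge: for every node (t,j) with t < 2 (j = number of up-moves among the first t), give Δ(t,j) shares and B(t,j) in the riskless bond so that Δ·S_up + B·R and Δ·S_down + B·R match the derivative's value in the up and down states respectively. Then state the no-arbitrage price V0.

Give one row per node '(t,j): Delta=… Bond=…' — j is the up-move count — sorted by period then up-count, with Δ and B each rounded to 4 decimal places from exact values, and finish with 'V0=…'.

No-arbitrage ⇒ martingale measure with p* = (R−d)/(u−d) = 0.7534.
At expiry t=2: V(2,0)=0.0000, V(2,1)=0.0000, V(2,2)=156.8864
Node (1,0) S=100.1700: V=(p*·0.0000+(1−p*)·0.0000)/1.18=0.0000; Δ=(0.0000−0.0000)/(136.2312−63.1071)=0.0000; B=V−Δ·S=0.0000
Node (1,1) S=216.2400: V=(p*·156.8864+(1−p*)·0.0000)/1.18=100.1713; Δ=(156.8864−0.0000)/(294.0864−136.2312)=0.9939; B=V−Δ·S=-114.7416
Node (0,0) S=159.0000: V=(p*·100.1713+(1−p*)·0.0000)/1.18=63.9589; Δ=(100.1713−0.0000)/(216.2400−100.1700)=0.8630; B=V−Δ·S=-73.2620
Check: Δ(0,0)·S0 + B(0,0) = 63.9589 = V0.

(0,0): Delta=0.8630 Bond=-73.2620
(1,0): Delta=0.0000 Bond=0.0000
(1,1): Delta=0.9939 Bond=-114.7416
V0=63.9589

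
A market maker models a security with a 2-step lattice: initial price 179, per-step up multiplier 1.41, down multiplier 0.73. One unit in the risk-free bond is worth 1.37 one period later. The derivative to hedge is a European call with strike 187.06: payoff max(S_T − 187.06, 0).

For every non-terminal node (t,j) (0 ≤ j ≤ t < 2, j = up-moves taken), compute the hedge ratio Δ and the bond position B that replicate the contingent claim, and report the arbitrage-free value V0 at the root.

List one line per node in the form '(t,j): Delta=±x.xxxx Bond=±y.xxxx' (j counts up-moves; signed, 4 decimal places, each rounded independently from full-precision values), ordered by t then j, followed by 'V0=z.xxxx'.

(0,0): Delta=0.9528 Bond=-90.8744
(1,0): Delta=0.0000 Bond=0.0000
(1,1): Delta=0.9836 Bond=-132.2791
V0=79.6707

Risk-neutral probability p* = (R−d)/(u−d) = (1.37−0.73)/(1.41−0.73) = 0.9412.
At expiry t=2: V(2,0)=0.0000, V(2,1)=0.0000, V(2,2)=168.8099
(1,0): S=130.6700. Δ = (V_up−V_dn)/(S_up−S_dn) = (0.0000−0.0000)/(184.2447−95.3891) = 0.0000. V = [p*·0.0000 + (1−p*)·0.0000]/1.37 = 0.0000. B = V − Δ·S = 0.0000.
(1,1): S=252.3900. Δ = (V_up−V_dn)/(S_up−S_dn) = (168.8099−0.0000)/(355.8699−184.2447) = 0.9836. V = [p*·168.8099 + (1−p*)·0.0000]/1.37 = 115.9707. B = V − Δ·S = -132.2791.
(0,0): S=179.0000. Δ = (V_up−V_dn)/(S_up−S_dn) = (115.9707−0.0000)/(252.3900−130.6700) = 0.9528. V = [p*·115.9707 + (1−p*)·0.0000]/1.37 = 79.6707. B = V − Δ·S = -90.8744.
Check: Δ(0,0)·S0 + B(0,0) = 79.6707 = V0.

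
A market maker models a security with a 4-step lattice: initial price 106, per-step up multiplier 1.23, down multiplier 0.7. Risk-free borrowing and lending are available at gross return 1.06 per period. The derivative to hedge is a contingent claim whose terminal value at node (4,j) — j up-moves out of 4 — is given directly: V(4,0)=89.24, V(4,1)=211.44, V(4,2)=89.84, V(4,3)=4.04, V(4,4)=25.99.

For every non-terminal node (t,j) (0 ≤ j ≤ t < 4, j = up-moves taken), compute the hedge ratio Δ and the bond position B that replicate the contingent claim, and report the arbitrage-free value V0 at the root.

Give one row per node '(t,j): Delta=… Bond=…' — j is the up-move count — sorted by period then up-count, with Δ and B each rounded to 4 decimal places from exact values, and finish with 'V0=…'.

(0,0): Delta=-0.7872 Bond=125.1464
(1,0): Delta=-1.8105 Bond=208.5821
(1,1): Delta=-0.5122 Bond=96.8009
(2,0): Delta=-1.4873 Bond=204.3116
(2,1): Delta=-1.8973 Bond=229.0235
(2,2): Delta=-0.1400 Bond=42.9132
(3,0): Delta=6.3415 Bond=-68.0719
(3,1): Delta=-3.5913 Bond=350.9847
(3,2): Delta=-1.4421 Bond=191.6611
(3,3): Delta=0.2100 Bond=-23.5383
V0=41.7009

No-arbitrage ⇒ martingale measure with p* = (R−d)/(u−d) = 0.6792.
Payoff layer (t=4): V(4,0)=89.2400, V(4,1)=211.4400, V(4,2)=89.8400, V(4,3)=4.0400, V(4,4)=25.9900
Node (3,0) S=36.3580: V=(p*·211.4400+(1−p*)·89.2400)/1.06=162.4941; Δ=(211.4400−89.2400)/(44.7203−25.4506)=6.3415; B=V−Δ·S=-68.0719
Node (3,1) S=63.8862: V=(p*·89.8400+(1−p*)·211.4400)/1.06=121.5507; Δ=(89.8400−211.4400)/(78.5800−44.7203)=-3.5913; B=V−Δ·S=350.9847
Node (3,2) S=112.2572: V=(p*·4.0400+(1−p*)·89.8400)/1.06=29.7743; Δ=(4.0400−89.8400)/(138.0763−78.5800)=-1.4421; B=V−Δ·S=191.6611
Node (3,3) S=197.2519: V=(p*·25.9900+(1−p*)·4.0400)/1.06=17.8768; Δ=(25.9900−4.0400)/(242.6198−138.0763)=0.2100; B=V−Δ·S=-23.5383
Node (2,0) S=51.9400: V=(p*·121.5507+(1−p*)·162.4941)/1.06=127.0599; Δ=(121.5507−162.4941)/(63.8862−36.3580)=-1.4873; B=V−Δ·S=204.3116
Node (2,1) S=91.2660: V=(p*·29.7743+(1−p*)·121.5507)/1.06=55.8604; Δ=(29.7743−121.5507)/(112.2572−63.8862)=-1.8973; B=V−Δ·S=229.0235
Node (2,2) S=160.3674: V=(p*·17.8768+(1−p*)·29.7743)/1.06=20.4651; Δ=(17.8768−29.7743)/(197.2519−112.2572)=-0.1400; B=V−Δ·S=42.9132
Node (1,0) S=74.2000: V=(p*·55.8604+(1−p*)·127.0599)/1.06=74.2434; Δ=(55.8604−127.0599)/(91.2660−51.9400)=-1.8105; B=V−Δ·S=208.5821
Node (1,1) S=130.3800: V=(p*·20.4651+(1−p*)·55.8604)/1.06=30.0173; Δ=(20.4651−55.8604)/(160.3674−91.2660)=-0.5122; B=V−Δ·S=96.8009
Node (0,0) S=106.0000: V=(p*·30.0173+(1−p*)·74.2434)/1.06=41.7009; Δ=(30.0173−74.2434)/(130.3800−74.2000)=-0.7872; B=V−Δ·S=125.1464
Self-financing check: at every node Δ·S+B equals the discounted successor values.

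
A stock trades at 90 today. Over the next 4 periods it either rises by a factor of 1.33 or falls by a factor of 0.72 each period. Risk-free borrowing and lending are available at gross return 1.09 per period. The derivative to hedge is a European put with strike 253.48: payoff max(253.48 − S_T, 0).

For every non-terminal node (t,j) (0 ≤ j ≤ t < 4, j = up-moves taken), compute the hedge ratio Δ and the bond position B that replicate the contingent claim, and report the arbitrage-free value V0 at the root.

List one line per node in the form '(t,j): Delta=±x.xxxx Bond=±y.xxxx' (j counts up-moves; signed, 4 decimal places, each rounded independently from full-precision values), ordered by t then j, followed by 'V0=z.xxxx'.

(0,0): Delta=-0.9117 Bond=174.3224
(1,0): Delta=-1.0000 Bond=195.7331
(1,1): Delta=-0.8807 Bond=186.3001
(2,0): Delta=-1.0000 Bond=213.3490
(2,1): Delta=-1.0000 Bond=213.3490
(2,2): Delta=-0.8388 Bond=196.3978
(3,0): Delta=-1.0000 Bond=232.5505
(3,1): Delta=-1.0000 Bond=232.5505
(3,2): Delta=-1.0000 Bond=232.5505
(3,3): Delta=-0.7822 Bond=202.0886
V0=92.2691

Under the risk-neutral measure, an up-move has probability p* = (R−d)/(u−d) = 0.6066 and values discount at R = 1.09.
Payoff layer (t=4): V(4,0)=229.2935, V(4,1)=208.8022, V(4,2)=170.9502, V(4,3)=101.0291, V(4,4)=0.0000
(3,0): S=33.5923. Δ = (V_up−V_dn)/(S_up−S_dn) = (208.8022−229.2935)/(44.6778−24.1865) = -1.0000. V = [p*·208.8022 + (1−p*)·229.2935]/1.09 = 198.9581. B = V − Δ·S = 232.5505.
(3,1): S=62.0525. Δ = (V_up−V_dn)/(S_up−S_dn) = (170.9502−208.8022)/(82.5298−44.6778) = -1.0000. V = [p*·170.9502 + (1−p*)·208.8022]/1.09 = 170.4980. B = V − Δ·S = 232.5505.
(3,2): S=114.6247. Δ = (V_up−V_dn)/(S_up−S_dn) = (101.0291−170.9502)/(152.4509−82.5298) = -1.0000. V = [p*·101.0291 + (1−p*)·170.9502]/1.09 = 117.9257. B = V − Δ·S = 232.5505.
(3,3): S=211.7373. Δ = (V_up−V_dn)/(S_up−S_dn) = (0.0000−101.0291)/(281.6106−152.4509) = -0.7822. V = [p*·0.0000 + (1−p*)·101.0291]/1.09 = 36.4671. B = V − Δ·S = 202.0886.
(2,0): S=46.6560. Δ = (V_up−V_dn)/(S_up−S_dn) = (170.4980−198.9581)/(62.0525−33.5923) = -1.0000. V = [p*·170.4980 + (1−p*)·198.9581]/1.09 = 166.6930. B = V − Δ·S = 213.3490.
(2,1): S=86.1840. Δ = (V_up−V_dn)/(S_up−S_dn) = (117.9257−170.4980)/(114.6247−62.0525) = -1.0000. V = [p*·117.9257 + (1−p*)·170.4980]/1.09 = 127.1650. B = V − Δ·S = 213.3490.
(2,2): S=159.2010. Δ = (V_up−V_dn)/(S_up−S_dn) = (36.4671−117.9257)/(211.7373−114.6247) = -0.8388. V = [p*·36.4671 + (1−p*)·117.9257]/1.09 = 62.8591. B = V − Δ·S = 196.3978.
(1,0): S=64.8000. Δ = (V_up−V_dn)/(S_up−S_dn) = (127.1650−166.6930)/(86.1840−46.6560) = -1.0000. V = [p*·127.1650 + (1−p*)·166.6930]/1.09 = 130.9331. B = V − Δ·S = 195.7331.
(1,1): S=119.7000. Δ = (V_up−V_dn)/(S_up−S_dn) = (62.8591−127.1650)/(159.2010−86.1840) = -0.8807. V = [p*·62.8591 + (1−p*)·127.1650]/1.09 = 80.8805. B = V − Δ·S = 186.3001.
(0,0): S=90.0000. Δ = (V_up−V_dn)/(S_up−S_dn) = (80.8805−130.9331)/(119.7000−64.8000) = -0.9117. V = [p*·80.8805 + (1−p*)·130.9331]/1.09 = 92.2691. B = V − Δ·S = 174.3224.
Root portfolio cost Δ·90+B reproduces V0=92.2691.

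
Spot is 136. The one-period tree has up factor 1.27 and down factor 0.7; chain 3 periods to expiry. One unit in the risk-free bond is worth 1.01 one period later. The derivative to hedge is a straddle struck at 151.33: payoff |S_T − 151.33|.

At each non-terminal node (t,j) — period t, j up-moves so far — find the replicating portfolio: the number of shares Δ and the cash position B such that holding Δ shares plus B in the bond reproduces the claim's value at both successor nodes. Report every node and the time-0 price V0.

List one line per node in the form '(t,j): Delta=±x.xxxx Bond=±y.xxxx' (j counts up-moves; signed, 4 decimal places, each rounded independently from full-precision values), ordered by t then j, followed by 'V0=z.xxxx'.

Risk-neutral probability p* = (R−d)/(u−d) = (1.01−0.7)/(1.27−0.7) = 0.5439.
Payoff layer (t=3): V(3,0)=104.6820, V(3,1)=66.6972, V(3,2)=2.2181, V(3,3)=127.2501
  t=2,j=0: stock 66.6400 → up 84.6328 (V=66.6972), down 46.6480 (V=104.6820). Price 83.1917; hedge Δ=-1.0000, bond B=149.8317.
  t=2,j=1: stock 120.9040 → up 153.5481 (V=2.2181), down 84.6328 (V=66.6972). Price 31.3164; hedge Δ=-0.9356, bond B=144.4377.
  t=2,j=2: stock 219.3544 → up 278.5801 (V=127.2501), down 153.5481 (V=2.2181). Price 69.5227; hedge Δ=1.0000, bond B=-149.8317.
  t=1,j=0: stock 95.2000 → up 120.9040 (V=31.3164), down 66.6400 (V=83.1917). Price 54.4345; hedge Δ=-0.9560, bond B=145.4437.
  t=1,j=1: stock 172.7200 → up 219.3544 (V=69.5227), down 120.9040 (V=31.3164). Price 51.5795; hedge Δ=0.3881, bond B=-15.4490.
  t=0,j=0: stock 136.0000 → up 172.7200 (V=51.5795), down 95.2000 (V=54.4345). Price 52.3582; hedge Δ=-0.0368, bond B=57.3669.
Root portfolio cost Δ·136+B reproduces V0=52.3582.

(0,0): Delta=-0.0368 Bond=57.3669
(1,0): Delta=-0.9560 Bond=145.4437
(1,1): Delta=0.3881 Bond=-15.4490
(2,0): Delta=-1.0000 Bond=149.8317
(2,1): Delta=-0.9356 Bond=144.4377
(2,2): Delta=1.0000 Bond=-149.8317
V0=52.3582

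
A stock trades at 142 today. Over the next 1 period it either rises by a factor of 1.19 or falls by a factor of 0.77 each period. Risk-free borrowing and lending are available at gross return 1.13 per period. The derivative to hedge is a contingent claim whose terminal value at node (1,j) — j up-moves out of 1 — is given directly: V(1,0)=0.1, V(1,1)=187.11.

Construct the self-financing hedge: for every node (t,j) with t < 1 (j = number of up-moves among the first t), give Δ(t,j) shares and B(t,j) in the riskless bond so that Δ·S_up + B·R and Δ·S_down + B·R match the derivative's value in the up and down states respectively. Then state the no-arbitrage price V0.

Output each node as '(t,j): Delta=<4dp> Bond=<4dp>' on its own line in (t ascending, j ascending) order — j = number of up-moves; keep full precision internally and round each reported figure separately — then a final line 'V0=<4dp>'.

(0,0): Delta=3.1356 Bond=-303.3201
V0=141.9418

No-arbitrage ⇒ martingale measure with p* = (R−d)/(u−d) = 0.8571.
At expiry t=1: V(1,0)=0.1000, V(1,1)=187.1100
(0,0): S=142.0000. Δ = (V_up−V_dn)/(S_up−S_dn) = (187.1100−0.1000)/(168.9800−109.3400) = 3.1356. V = [p*·187.1100 + (1−p*)·0.1000]/1.13 = 141.9418. B = V − Δ·S = -303.3201.
Each (Δ,B) replicates both successor values, so the strategy is self-financing and V0 is arbitrage-free.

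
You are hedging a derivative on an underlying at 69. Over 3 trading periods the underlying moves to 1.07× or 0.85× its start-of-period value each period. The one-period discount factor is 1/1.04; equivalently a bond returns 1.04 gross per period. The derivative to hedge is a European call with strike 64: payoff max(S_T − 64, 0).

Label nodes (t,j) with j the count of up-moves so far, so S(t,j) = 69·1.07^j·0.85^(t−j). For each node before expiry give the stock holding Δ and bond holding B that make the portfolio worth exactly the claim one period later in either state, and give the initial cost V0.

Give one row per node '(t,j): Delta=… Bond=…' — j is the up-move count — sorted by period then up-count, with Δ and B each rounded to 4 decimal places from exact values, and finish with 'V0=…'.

(0,0): Delta=0.8347 Bond=-44.9838
(1,0): Delta=0.2026 Bond=-9.7129
(1,1): Delta=0.9140 Bond=-52.6364
(2,0): Delta=0.0000 Bond=0.0000
(2,1): Delta=0.2280 Bond=-11.6964
(2,2): Delta=1.0000 Bond=-61.5385
V0=12.6095

No-arbitrage ⇒ martingale measure with p* = (R−d)/(u−d) = 0.8636.
Terminal values V(3,·): V(3,0)=0.0000, V(3,1)=0.0000, V(3,2)=3.1484, V(3,3)=20.5280
  t=2,j=0: stock 49.8525 → up 53.3422 (V=0.0000), down 42.3746 (V=0.0000). Price 0.0000; hedge Δ=0.0000, bond B=0.0000.
  t=2,j=1: stock 62.7555 → up 67.1484 (V=3.1484), down 53.3422 (V=0.0000). Price 2.6145; hedge Δ=0.2280, bond B=-11.6964.
  t=2,j=2: stock 78.9981 → up 84.5280 (V=20.5280), down 67.1484 (V=3.1484). Price 17.4596; hedge Δ=1.0000, bond B=-61.5385.
  t=1,j=0: stock 58.6500 → up 62.7555 (V=2.6145), down 49.8525 (V=0.0000). Price 2.1711; hedge Δ=0.2026, bond B=-9.7129.
  t=1,j=1: stock 73.8300 → up 78.9981 (V=17.4596), down 62.7555 (V=2.6145). Price 14.8416; hedge Δ=0.9140, bond B=-52.6364.
  t=0,j=0: stock 69.0000 → up 73.8300 (V=14.8416), down 58.6500 (V=2.1711). Price 12.6095; hedge Δ=0.8347, bond B=-44.9838.
The time-0 hedge costs 12.6095, which is the no-arbitrage price.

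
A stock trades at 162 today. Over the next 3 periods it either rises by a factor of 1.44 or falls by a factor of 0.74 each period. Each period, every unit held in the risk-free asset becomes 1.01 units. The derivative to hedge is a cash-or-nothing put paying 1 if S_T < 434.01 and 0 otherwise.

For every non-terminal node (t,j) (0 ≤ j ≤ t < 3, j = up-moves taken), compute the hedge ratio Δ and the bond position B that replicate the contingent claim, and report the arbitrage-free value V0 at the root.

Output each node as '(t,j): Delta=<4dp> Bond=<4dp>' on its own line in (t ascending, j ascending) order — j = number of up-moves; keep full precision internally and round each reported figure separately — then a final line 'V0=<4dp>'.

(0,0): Delta=-0.0013 Bond=1.1232
(1,0): Delta=0.0000 Bond=0.9803
(1,1): Delta=-0.0023 Bond=1.3800
(2,0): Delta=0.0000 Bond=0.9901
(2,1): Delta=0.0000 Bond=0.9901
(2,2): Delta=-0.0043 Bond=2.0368
V0=0.9149

No-arbitrage ⇒ martingale measure with p* = (R−d)/(u−d) = 0.3857.
Terminal values V(3,·): V(3,0)=1.0000, V(3,1)=1.0000, V(3,2)=1.0000, V(3,3)=0.0000
  t=2,j=0: stock 88.7112 → up 127.7441 (V=1.0000), down 65.6463 (V=1.0000). Price 0.9901; hedge Δ=0.0000, bond B=0.9901.
  t=2,j=1: stock 172.6272 → up 248.5832 (V=1.0000), down 127.7441 (V=1.0000). Price 0.9901; hedge Δ=0.0000, bond B=0.9901.
  t=2,j=2: stock 335.9232 → up 483.7294 (V=0.0000), down 248.5832 (V=1.0000). Price 0.6082; hedge Δ=-0.0043, bond B=2.0368.
  t=1,j=0: stock 119.8800 → up 172.6272 (V=0.9901), down 88.7112 (V=0.9901). Price 0.9803; hedge Δ=0.0000, bond B=0.9803.
  t=1,j=1: stock 233.2800 → up 335.9232 (V=0.6082), down 172.6272 (V=0.9901). Price 0.8345; hedge Δ=-0.0023, bond B=1.3800.
  t=0,j=0: stock 162.0000 → up 233.2800 (V=0.8345), down 119.8800 (V=0.9803). Price 0.9149; hedge Δ=-0.0013, bond B=1.1232.
Check: Δ(0,0)·S0 + B(0,0) = 0.9149 = V0.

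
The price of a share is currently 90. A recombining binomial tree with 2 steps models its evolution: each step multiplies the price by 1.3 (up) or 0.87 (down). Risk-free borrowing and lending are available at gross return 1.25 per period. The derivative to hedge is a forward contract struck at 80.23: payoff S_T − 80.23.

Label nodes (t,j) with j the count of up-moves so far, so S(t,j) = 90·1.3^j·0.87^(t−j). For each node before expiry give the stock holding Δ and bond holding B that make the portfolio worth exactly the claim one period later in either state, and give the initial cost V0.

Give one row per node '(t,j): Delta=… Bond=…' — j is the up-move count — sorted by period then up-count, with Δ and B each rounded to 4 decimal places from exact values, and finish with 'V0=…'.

(0,0): Delta=1.0000 Bond=-51.3472
(1,0): Delta=1.0000 Bond=-64.1840
(1,1): Delta=1.0000 Bond=-64.1840
V0=38.6528

Since d<R<u, set p* = (R−d)/(u−d) = 0.8837; price each node as the discounted p*-expectation of its children.
Payoff layer (t=2): V(2,0)=-12.1090, V(2,1)=21.5600, V(2,2)=71.8700
(1,0): S=78.3000. Δ = (V_up−V_dn)/(S_up−S_dn) = (21.5600−-12.1090)/(101.7900−68.1210) = 1.0000. V = [p*·21.5600 + (1−p*)·-12.1090]/1.25 = 14.1160. B = V − Δ·S = -64.1840.
(1,1): S=117.0000. Δ = (V_up−V_dn)/(S_up−S_dn) = (71.8700−21.5600)/(152.1000−101.7900) = 1.0000. V = [p*·71.8700 + (1−p*)·21.5600]/1.25 = 52.8160. B = V − Δ·S = -64.1840.
(0,0): S=90.0000. Δ = (V_up−V_dn)/(S_up−S_dn) = (52.8160−14.1160)/(117.0000−78.3000) = 1.0000. V = [p*·52.8160 + (1−p*)·14.1160]/1.25 = 38.6528. B = V − Δ·S = -51.3472.
The time-0 hedge costs 38.6528, which is the no-arbitrage price.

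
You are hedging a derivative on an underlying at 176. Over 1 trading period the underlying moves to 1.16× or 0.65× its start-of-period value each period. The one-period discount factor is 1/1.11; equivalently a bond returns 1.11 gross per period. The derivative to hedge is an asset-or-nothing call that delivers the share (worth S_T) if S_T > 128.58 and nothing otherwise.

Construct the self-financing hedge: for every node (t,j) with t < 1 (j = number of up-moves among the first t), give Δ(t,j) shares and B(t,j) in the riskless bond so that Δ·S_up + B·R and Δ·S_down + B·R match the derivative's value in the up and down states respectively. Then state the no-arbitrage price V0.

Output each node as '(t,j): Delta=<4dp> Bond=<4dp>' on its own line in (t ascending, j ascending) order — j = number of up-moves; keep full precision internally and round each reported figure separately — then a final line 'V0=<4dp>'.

(0,0): Delta=2.2745 Bond=-234.4179
V0=165.8958

The replicating-portfolio and risk-neutral prices coincide; use p* = (1.11−0.65)/(1.16−0.65) = 0.9020 for the latter.
Terminal values V(1,·): V(1,0)=0.0000, V(1,1)=204.1600
  t=0,j=0: stock 176.0000 → up 204.1600 (V=204.1600), down 114.4000 (V=0.0000). Price 165.8958; hedge Δ=2.2745, bond B=-234.4179.
Root portfolio cost Δ·176+B reproduces V0=165.8958.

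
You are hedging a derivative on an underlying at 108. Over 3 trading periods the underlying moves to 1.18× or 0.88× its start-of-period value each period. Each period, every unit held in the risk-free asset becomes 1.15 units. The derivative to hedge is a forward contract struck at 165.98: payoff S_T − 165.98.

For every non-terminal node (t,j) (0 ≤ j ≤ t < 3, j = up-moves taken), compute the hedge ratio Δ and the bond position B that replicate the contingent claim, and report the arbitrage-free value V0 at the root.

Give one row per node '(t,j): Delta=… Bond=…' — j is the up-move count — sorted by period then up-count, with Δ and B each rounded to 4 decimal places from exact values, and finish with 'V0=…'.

(0,0): Delta=1.0000 Bond=-109.1345
(1,0): Delta=1.0000 Bond=-125.5047
(1,1): Delta=1.0000 Bond=-125.5047
(2,0): Delta=1.0000 Bond=-144.3304
(2,1): Delta=1.0000 Bond=-144.3304
(2,2): Delta=1.0000 Bond=-144.3304
V0=-1.1345

No-arbitrage ⇒ martingale measure with p* = (R−d)/(u−d) = 0.9000.
Terminal payoffs: V(3,0)=-92.3810, V(3,1)=-67.2905, V(3,2)=-33.6463, V(3,3)=11.4675
(2,0): S=83.6352. Δ = (V_up−V_dn)/(S_up−S_dn) = (-67.2905−-92.3810)/(98.6895−73.5990) = 1.0000. V = [p*·-67.2905 + (1−p*)·-92.3810]/1.15 = -60.6952. B = V − Δ·S = -144.3304.
(2,1): S=112.1472. Δ = (V_up−V_dn)/(S_up−S_dn) = (-33.6463−-67.2905)/(132.3337−98.6895) = 1.0000. V = [p*·-33.6463 + (1−p*)·-67.2905]/1.15 = -32.1832. B = V − Δ·S = -144.3304.
(2,2): S=150.3792. Δ = (V_up−V_dn)/(S_up−S_dn) = (11.4675−-33.6463)/(177.4475−132.3337) = 1.0000. V = [p*·11.4675 + (1−p*)·-33.6463]/1.15 = 6.0488. B = V − Δ·S = -144.3304.
(1,0): S=95.0400. Δ = (V_up−V_dn)/(S_up−S_dn) = (-32.1832−-60.6952)/(112.1472−83.6352) = 1.0000. V = [p*·-32.1832 + (1−p*)·-60.6952]/1.15 = -30.4647. B = V − Δ·S = -125.5047.
(1,1): S=127.4400. Δ = (V_up−V_dn)/(S_up−S_dn) = (6.0488−-32.1832)/(150.3792−112.1472) = 1.0000. V = [p*·6.0488 + (1−p*)·-32.1832]/1.15 = 1.9353. B = V − Δ·S = -125.5047.
(0,0): S=108.0000. Δ = (V_up−V_dn)/(S_up−S_dn) = (1.9353−-30.4647)/(127.4400−95.0400) = 1.0000. V = [p*·1.9353 + (1−p*)·-30.4647]/1.15 = -1.1345. B = V − Δ·S = -109.1345.
The time-0 hedge costs -1.1345, which is the no-arbitrage price.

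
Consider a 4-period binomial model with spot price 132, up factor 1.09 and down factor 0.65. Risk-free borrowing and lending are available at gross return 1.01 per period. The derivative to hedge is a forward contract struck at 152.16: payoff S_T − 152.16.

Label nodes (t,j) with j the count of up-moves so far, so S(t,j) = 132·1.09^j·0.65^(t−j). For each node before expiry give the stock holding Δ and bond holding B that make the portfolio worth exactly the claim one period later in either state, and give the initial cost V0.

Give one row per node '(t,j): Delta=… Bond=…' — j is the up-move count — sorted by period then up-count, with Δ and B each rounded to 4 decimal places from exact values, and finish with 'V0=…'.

The replicating-portfolio and risk-neutral prices coincide; use p* = (1.01−0.65)/(1.09−0.65) = 0.8182 for the latter.
Terminal payoffs: V(4,0)=-128.5972, V(4,1)=-112.6470, V(4,2)=-85.8997, V(4,3)=-41.0465, V(4,4)=34.1688
Node (3,0) S=36.2505: V=(p*·-112.6470+(1−p*)·-128.5972)/1.01=-114.4030; Δ=(-112.6470−-128.5972)/(39.5130−23.5628)=1.0000; B=V−Δ·S=-150.6535
Node (3,1) S=60.7893: V=(p*·-85.8997+(1−p*)·-112.6470)/1.01=-89.8642; Δ=(-85.8997−-112.6470)/(66.2603−39.5130)=1.0000; B=V−Δ·S=-150.6535
Node (3,2) S=101.9390: V=(p*·-41.0465+(1−p*)·-85.8997)/1.01=-48.7145; Δ=(-41.0465−-85.8997)/(111.1135−66.2603)=1.0000; B=V−Δ·S=-150.6535
Node (3,3) S=170.9438: V=(p*·34.1688+(1−p*)·-41.0465)/1.01=20.2904; Δ=(34.1688−-41.0465)/(186.3288−111.1135)=1.0000; B=V−Δ·S=-150.6535
Node (2,0) S=55.7700: V=(p*·-89.8642+(1−p*)·-114.4030)/1.01=-93.3918; Δ=(-89.8642−-114.4030)/(60.7893−36.2505)=1.0000; B=V−Δ·S=-149.1618
Node (2,1) S=93.5220: V=(p*·-48.7145+(1−p*)·-89.8642)/1.01=-55.6398; Δ=(-48.7145−-89.8642)/(101.9390−60.7893)=1.0000; B=V−Δ·S=-149.1618
Node (2,2) S=156.8292: V=(p*·20.2904+(1−p*)·-48.7145)/1.01=7.6674; Δ=(20.2904−-48.7145)/(170.9438−101.9390)=1.0000; B=V−Δ·S=-149.1618
Node (1,0) S=85.8000: V=(p*·-55.6398+(1−p*)·-93.3918)/1.01=-61.8850; Δ=(-55.6398−-93.3918)/(93.5220−55.7700)=1.0000; B=V−Δ·S=-147.6850
Node (1,1) S=143.8800: V=(p*·7.6674+(1−p*)·-55.6398)/1.01=-3.8050; Δ=(7.6674−-55.6398)/(156.8292−93.5220)=1.0000; B=V−Δ·S=-147.6850
Node (0,0) S=132.0000: V=(p*·-3.8050+(1−p*)·-61.8850)/1.01=-14.2228; Δ=(-3.8050−-61.8850)/(143.8800−85.8000)=1.0000; B=V−Δ·S=-146.2228
Check: Δ(0,0)·S0 + B(0,0) = -14.2228 = V0.

(0,0): Delta=1.0000 Bond=-146.2228
(1,0): Delta=1.0000 Bond=-147.6850
(1,1): Delta=1.0000 Bond=-147.6850
(2,0): Delta=1.0000 Bond=-149.1618
(2,1): Delta=1.0000 Bond=-149.1618
(2,2): Delta=1.0000 Bond=-149.1618
(3,0): Delta=1.0000 Bond=-150.6535
(3,1): Delta=1.0000 Bond=-150.6535
(3,2): Delta=1.0000 Bond=-150.6535
(3,3): Delta=1.0000 Bond=-150.6535
V0=-14.2228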